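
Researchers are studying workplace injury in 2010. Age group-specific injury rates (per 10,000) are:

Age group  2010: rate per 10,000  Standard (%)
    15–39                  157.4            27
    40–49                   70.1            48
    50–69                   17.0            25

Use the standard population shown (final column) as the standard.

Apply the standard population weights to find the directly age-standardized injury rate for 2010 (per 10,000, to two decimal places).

Standard weights: 0.27, 0.48, 0.25.
Standardized rate: 0.2700×157.4 + 0.4800×70.1 + 0.2500×17.0 = 80.3960 per 10,000.

80.40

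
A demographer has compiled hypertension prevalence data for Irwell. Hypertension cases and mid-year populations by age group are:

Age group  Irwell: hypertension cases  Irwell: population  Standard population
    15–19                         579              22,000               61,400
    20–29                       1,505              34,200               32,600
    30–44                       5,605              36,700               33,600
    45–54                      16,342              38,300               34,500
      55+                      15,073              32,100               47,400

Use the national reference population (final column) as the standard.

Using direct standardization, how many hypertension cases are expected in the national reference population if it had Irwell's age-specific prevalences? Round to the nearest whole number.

Age-specific rates per 1,000 for Irwell: 26.318, 44.006, 152.725, 426.684, 469.564.
Expected hypertension cases = Σ (standard pop × age-specific rate ÷ 1,000)
= 61,400×26.318/1,000 + 32,600×44.006/1,000 + 33,600×152.725/1,000 + 34,500×426.684/1,000 + 47,400×469.564/1,000
= 1615.94 + 1434.59 + 5131.55 + 14720.60 + 22257.33 = 45160.01.

45160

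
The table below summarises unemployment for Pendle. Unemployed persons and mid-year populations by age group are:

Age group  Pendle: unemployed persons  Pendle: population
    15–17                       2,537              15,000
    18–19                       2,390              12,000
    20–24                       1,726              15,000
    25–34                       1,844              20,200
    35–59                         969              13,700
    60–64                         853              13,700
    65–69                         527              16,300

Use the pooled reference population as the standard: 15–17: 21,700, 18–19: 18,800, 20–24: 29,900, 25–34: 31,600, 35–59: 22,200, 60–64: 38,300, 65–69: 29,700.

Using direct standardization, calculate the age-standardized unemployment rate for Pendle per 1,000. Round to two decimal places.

Age-specific rates per 1,000 for Pendle: 169.133, 199.167, 115.067, 91.287, 70.730, 62.263, 32.331.
Standard total = 192,200; weights = 0.1129, 0.0978, 0.1556, 0.1644, 0.1155, 0.1993, 0.1545.
Standardized rate: 0.1129×169.133 + 0.0978×199.167 + 0.1556×115.067 + 0.1644×91.287 + 0.1155×70.730 + 0.1993×62.263 + 0.1545×32.331 = 97.0593 per 1,000.

97.06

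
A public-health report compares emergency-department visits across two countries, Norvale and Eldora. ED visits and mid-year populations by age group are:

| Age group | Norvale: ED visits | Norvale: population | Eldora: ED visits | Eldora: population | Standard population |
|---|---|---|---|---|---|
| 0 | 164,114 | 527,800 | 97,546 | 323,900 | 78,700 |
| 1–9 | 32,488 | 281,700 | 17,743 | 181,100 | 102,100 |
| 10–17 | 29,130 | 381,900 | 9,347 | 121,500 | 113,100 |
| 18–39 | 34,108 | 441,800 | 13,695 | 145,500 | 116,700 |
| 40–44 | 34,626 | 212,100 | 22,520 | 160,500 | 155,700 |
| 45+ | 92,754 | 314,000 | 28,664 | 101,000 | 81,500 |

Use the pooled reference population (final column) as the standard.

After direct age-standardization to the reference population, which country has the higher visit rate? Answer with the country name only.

Norvale

Age-specific rates per 1,000 for Norvale: 310.940, 115.328, 76.277, 77.202, 163.253, 295.395.
For Eldora: 301.161, 97.973, 76.930, 94.124, 140.312, 283.802.
Standard total = 647,800; weights = 0.1215, 0.1576, 0.1746, 0.1801, 0.2404, 0.1258.
Norvale: 0.1215×310.940 + 0.1576×115.328 + 0.1746×76.277 + 0.1801×77.202 + 0.2404×163.253 + 0.1258×295.395 = 159.5795 per 1,000.
Eldora: 0.1215×301.161 + 0.1576×97.973 + 0.1746×76.930 + 0.1801×94.124 + 0.2404×140.312 + 0.1258×283.802 = 151.8460 per 1,000.
The crude rates (179.33 vs 183.37) would put Eldora higher, but that reflects its age composition; once standardized to a common age structure, Norvale has the higher underlying rate.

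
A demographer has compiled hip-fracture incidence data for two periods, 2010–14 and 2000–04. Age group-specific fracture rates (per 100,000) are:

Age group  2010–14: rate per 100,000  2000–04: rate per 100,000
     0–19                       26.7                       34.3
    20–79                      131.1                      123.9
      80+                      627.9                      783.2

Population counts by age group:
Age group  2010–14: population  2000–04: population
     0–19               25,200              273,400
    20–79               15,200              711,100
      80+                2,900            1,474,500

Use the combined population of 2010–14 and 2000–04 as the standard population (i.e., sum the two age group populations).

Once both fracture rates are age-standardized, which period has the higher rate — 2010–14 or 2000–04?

Combined standard total = 2,502,300; weights = 0.1193, 0.2903, 0.5904.
2010–14: 0.1193×26.7 + 0.2903×131.1 + 0.5904×627.9 = 411.9610 per 100,000.
2000–04: 0.1193×34.3 + 0.2903×123.9 + 0.5904×783.2 = 502.4698 per 100,000.

2000–04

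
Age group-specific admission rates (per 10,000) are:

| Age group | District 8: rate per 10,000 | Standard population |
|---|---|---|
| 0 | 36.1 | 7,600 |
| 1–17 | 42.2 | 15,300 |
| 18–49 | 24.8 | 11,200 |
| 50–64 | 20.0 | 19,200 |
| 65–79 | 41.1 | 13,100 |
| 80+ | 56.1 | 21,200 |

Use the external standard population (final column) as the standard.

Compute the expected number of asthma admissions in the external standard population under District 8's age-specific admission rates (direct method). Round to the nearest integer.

331

Expected asthma admissions = Σ (standard pop × age-specific rate ÷ 10,000)
= 7,600×36.1/10,000 + 15,300×42.2/10,000 + 11,200×24.8/10,000 + 19,200×20.0/10,000 + 13,100×41.1/10,000 + 21,200×56.1/10,000
= 27.44 + 64.57 + 27.78 + 38.40 + 53.84 + 118.93 = 330.95.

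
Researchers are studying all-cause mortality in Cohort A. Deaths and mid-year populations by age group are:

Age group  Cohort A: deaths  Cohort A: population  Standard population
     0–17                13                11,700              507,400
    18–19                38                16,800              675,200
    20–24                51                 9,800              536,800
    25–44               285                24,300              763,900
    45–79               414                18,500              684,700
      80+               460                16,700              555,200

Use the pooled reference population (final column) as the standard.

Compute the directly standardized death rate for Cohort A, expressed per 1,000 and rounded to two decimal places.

11.94

Age-specific rates per 1,000 for Cohort A: 1.111, 2.262, 5.204, 11.728, 22.378, 27.545.
Standard total = 3,723,200; weights = 0.1363, 0.1813, 0.1442, 0.2052, 0.1839, 0.1491.
Standardized rate: 0.1363×1.111 + 0.1813×2.262 + 0.1442×5.204 + 0.2052×11.728 + 0.1839×22.378 + 0.1491×27.545 = 11.9412 per 1,000.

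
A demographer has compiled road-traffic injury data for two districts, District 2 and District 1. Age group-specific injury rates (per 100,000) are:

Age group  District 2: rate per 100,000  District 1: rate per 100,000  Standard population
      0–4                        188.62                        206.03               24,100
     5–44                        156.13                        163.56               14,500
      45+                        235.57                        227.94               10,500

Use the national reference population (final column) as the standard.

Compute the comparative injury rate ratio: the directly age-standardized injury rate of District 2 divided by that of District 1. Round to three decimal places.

0.954

Standard total = 49,100; weights = 0.4908, 0.2953, 0.2138.
District 2: 0.4908×188.62 + 0.2953×156.13 + 0.2138×235.57 = 189.0654 per 100,000.
District 1: 0.4908×206.03 + 0.2953×163.56 + 0.2138×227.94 = 198.1734 per 100,000.
Ratio = 189.0654 ÷ 198.1734 = 0.95404.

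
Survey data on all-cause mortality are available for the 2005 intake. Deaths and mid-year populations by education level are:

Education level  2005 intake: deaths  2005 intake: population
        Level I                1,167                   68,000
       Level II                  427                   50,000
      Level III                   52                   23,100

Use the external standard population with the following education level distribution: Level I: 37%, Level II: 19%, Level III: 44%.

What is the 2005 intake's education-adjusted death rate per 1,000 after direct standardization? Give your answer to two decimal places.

Education-specific rates per 1,000 for the 2005 intake: 17.162, 8.540, 2.251.
Standard weights: 0.37, 0.19, 0.44.
Standardized rate: 0.3700×17.162 + 0.1900×8.540 + 0.4400×2.251 = 8.9629 per 1,000.

8.96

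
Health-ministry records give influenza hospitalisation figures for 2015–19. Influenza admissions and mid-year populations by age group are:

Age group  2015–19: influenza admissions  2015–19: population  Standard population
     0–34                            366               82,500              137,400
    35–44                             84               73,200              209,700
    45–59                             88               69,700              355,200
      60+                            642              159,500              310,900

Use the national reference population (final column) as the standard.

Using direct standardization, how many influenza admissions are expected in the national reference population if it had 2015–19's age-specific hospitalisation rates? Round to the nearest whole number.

Age-specific rates per 100,000 for 2015–19: 443.64, 114.75, 126.26, 402.51.
Expected influenza admissions = Σ (standard pop × age-specific rate ÷ 100,000)
= 137,400×443.64/100,000 + 209,700×114.75/100,000 + 355,200×126.26/100,000 + 310,900×402.51/100,000
= 609.56 + 240.64 + 448.46 + 1251.40 = 2550.05.

2550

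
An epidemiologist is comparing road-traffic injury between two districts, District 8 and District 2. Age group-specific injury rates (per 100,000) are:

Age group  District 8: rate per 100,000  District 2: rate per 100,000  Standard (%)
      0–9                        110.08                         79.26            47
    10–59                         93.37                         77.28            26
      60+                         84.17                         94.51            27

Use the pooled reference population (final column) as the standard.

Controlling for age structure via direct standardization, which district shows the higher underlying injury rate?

Standard weights: 0.47, 0.26, 0.27.
District 8: 0.4700×110.08 + 0.2600×93.37 + 0.2700×84.17 = 98.7397 per 100,000.
District 2: 0.4700×79.26 + 0.2600×77.28 + 0.2700×94.51 = 82.8627 per 100,000.

District 8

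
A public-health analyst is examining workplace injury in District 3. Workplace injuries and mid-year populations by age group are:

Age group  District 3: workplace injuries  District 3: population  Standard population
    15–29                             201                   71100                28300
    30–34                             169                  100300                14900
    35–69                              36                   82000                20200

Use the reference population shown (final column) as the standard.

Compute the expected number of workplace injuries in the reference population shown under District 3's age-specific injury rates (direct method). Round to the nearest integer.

Age-specific rates per 10000 for District 3: 28.27, 16.85, 4.39.
Expected workplace injuries = Σ (standard pop × age-specific rate ÷ 10000)
= 28300×28.27/10000 + 14900×16.85/10000 + 20200×4.39/10000
= 80.00 + 25.11 + 8.87 = 113.98.

114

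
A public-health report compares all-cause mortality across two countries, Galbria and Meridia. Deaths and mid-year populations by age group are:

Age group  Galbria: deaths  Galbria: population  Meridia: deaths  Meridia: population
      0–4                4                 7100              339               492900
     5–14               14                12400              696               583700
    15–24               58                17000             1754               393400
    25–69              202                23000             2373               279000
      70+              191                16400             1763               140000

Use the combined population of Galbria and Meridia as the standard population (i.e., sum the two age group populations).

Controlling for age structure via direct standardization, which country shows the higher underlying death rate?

Age-specific rates per 1000 for Galbria: 0.563, 1.129, 3.412, 8.783, 11.646.
For Meridia: 0.688, 1.192, 4.459, 8.505, 12.593.
Combined standard total = 1964900; weights = 0.2545, 0.3034, 0.2089, 0.1537, 0.0796.
Galbria: 0.2545×0.563 + 0.3034×1.129 + 0.2089×3.412 + 0.1537×8.783 + 0.0796×11.646 = 3.4754 per 1000.
Meridia: 0.2545×0.688 + 0.3034×1.192 + 0.2089×4.459 + 0.1537×8.505 + 0.0796×12.593 = 3.7776 per 1000.
The crude rates (6.18 vs 3.67) would put Galbria higher, but that reflects its age composition; once standardized to a common age structure, Meridia has the higher underlying rate.

Meridia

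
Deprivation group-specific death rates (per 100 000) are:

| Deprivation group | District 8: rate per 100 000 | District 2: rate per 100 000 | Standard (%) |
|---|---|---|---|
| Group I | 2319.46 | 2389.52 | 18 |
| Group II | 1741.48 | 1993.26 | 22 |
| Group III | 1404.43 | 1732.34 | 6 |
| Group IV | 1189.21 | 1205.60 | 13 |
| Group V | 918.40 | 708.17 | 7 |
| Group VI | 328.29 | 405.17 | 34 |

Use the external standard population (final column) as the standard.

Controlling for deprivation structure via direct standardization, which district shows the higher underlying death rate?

District 2

Standard weights: 0.18, 0.22, 0.06, 0.13, 0.07, 0.34.
District 8: 0.1800×2319.46 + 0.2200×1741.48 + 0.0600×1404.43 + 0.1300×1189.21 + 0.0700×918.40 + 0.3400×328.29 = 1215.3981 per 100 000.
District 2: 0.1800×2389.52 + 0.2200×1993.26 + 0.0600×1732.34 + 0.1300×1205.60 + 0.0700×708.17 + 0.3400×405.17 = 1316.6289 per 100 000.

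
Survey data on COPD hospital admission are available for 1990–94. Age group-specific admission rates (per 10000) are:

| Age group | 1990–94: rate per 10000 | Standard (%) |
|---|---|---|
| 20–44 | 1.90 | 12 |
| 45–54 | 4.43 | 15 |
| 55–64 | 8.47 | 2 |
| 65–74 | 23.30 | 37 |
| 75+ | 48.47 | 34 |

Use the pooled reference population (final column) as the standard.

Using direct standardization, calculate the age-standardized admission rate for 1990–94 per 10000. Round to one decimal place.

Standard weights: 0.12, 0.15, 0.02, 0.37, 0.34.
Standardized rate: 0.1200×1.90 + 0.1500×4.43 + 0.0200×8.47 + 0.3700×23.30 + 0.3400×48.47 = 26.1627 per 10000.

26.2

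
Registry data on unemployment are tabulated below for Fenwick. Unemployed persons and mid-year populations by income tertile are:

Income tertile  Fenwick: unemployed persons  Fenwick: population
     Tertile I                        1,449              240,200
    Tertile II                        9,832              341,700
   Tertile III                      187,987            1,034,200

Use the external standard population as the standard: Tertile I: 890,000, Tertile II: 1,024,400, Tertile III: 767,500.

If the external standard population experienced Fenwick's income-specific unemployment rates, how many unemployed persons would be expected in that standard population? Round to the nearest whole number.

Income-specific rates per 1,000 for Fenwick: 6.032, 28.774, 181.770.
Expected unemployed persons = Σ (standard pop × income-specific rate ÷ 1,000)
= 890,000×6.032/1,000 + 1,024,400×28.774/1,000 + 767,500×181.770/1,000
= 5368.90 + 29475.86 + 139508.82 = 174353.58.

174354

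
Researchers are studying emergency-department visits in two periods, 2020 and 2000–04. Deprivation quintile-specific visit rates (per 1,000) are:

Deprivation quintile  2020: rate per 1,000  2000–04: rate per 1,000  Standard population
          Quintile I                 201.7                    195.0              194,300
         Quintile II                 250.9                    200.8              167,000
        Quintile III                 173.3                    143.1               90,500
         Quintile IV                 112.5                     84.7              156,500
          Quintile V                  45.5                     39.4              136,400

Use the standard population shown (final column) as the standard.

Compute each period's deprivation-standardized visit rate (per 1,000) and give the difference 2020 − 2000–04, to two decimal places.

23.61

Standard total = 744,700; weights = 0.2609, 0.2243, 0.1215, 0.2102, 0.1832.
2020: 0.2609×201.7 + 0.2243×250.9 + 0.1215×173.3 + 0.2102×112.5 + 0.1832×45.5 = 161.9266 per 1,000.
2000–04: 0.2609×195.0 + 0.2243×200.8 + 0.1215×143.1 + 0.2102×84.7 + 0.1832×39.4 = 138.3139 per 1,000.
Difference = 161.9266 − 138.3139 = 23.6127.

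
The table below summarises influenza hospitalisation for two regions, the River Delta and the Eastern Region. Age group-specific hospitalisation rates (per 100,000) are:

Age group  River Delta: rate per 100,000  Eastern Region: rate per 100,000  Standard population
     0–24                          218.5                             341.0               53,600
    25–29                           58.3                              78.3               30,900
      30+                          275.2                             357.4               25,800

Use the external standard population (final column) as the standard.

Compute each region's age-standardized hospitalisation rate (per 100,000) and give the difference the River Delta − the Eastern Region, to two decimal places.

-84.36

Standard total = 110,300; weights = 0.4859, 0.2801, 0.2339.
The River Delta: 0.4859×218.5 + 0.2801×58.3 + 0.2339×275.2 = 186.8833 per 100,000.
The Eastern Region: 0.4859×341.0 + 0.2801×78.3 + 0.2339×357.4 = 271.2420 per 100,000.
Difference = 186.8833 − 271.2420 = -84.3587.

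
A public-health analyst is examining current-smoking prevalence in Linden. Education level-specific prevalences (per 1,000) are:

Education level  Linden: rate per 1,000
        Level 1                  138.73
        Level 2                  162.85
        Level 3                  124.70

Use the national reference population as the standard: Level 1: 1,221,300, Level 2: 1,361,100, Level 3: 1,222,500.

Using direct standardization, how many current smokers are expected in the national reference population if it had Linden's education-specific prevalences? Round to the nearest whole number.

Expected current smokers = Σ (standard pop × education-specific rate ÷ 1,000)
= 1,221,300×138.73/1,000 + 1,361,100×162.85/1,000 + 1,222,500×124.70/1,000
= 169430.95 + 221655.14 + 152445.75 = 543531.83.

543532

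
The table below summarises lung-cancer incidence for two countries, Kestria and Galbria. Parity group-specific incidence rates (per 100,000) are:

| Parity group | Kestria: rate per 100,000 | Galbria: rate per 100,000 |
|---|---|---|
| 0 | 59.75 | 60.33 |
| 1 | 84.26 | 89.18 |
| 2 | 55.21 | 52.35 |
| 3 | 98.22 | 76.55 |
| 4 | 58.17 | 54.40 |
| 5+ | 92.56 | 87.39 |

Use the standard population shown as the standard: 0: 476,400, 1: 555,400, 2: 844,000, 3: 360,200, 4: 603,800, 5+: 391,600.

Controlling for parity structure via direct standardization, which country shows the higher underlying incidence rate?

Kestria

Standard total = 3,231,400; weights = 0.1474, 0.1719, 0.2612, 0.1115, 0.1869, 0.1212.
Kestria: 0.1474×59.75 + 0.1719×84.26 + 0.2612×55.21 + 0.1115×98.22 + 0.1869×58.17 + 0.1212×92.56 = 70.7460 per 100,000.
Galbria: 0.1474×60.33 + 0.1719×89.18 + 0.2612×52.35 + 0.1115×76.55 + 0.1869×54.40 + 0.1212×87.39 = 67.1836 per 100,000.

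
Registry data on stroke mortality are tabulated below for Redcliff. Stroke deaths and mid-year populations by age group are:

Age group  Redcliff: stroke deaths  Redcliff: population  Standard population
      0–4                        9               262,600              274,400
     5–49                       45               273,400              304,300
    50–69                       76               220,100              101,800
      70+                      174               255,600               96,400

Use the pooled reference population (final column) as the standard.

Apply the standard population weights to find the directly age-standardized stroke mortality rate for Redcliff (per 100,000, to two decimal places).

Age-specific rates per 100,000 for Redcliff: 3.43, 16.46, 34.53, 68.08.
Standard total = 776,900; weights = 0.3532, 0.3917, 0.1310, 0.1241.
Standardized rate: 0.3532×3.43 + 0.3917×16.46 + 0.1310×34.53 + 0.1241×68.08 = 20.6289 per 100,000.

20.63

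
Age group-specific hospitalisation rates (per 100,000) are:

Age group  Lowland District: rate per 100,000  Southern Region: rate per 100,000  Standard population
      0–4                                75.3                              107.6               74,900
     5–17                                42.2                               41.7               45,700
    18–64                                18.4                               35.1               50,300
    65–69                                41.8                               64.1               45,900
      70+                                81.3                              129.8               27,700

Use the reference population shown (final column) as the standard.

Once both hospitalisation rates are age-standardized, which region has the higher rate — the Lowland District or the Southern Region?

Standard total = 244,500; weights = 0.3063, 0.1869, 0.2057, 0.1877, 0.1133.
The Lowland District: 0.3063×75.3 + 0.1869×42.2 + 0.2057×18.4 + 0.1877×41.8 + 0.1133×81.3 = 51.7982 per 100,000.
The Southern Region: 0.3063×107.6 + 0.1869×41.7 + 0.2057×35.1 + 0.1877×64.1 + 0.1133×129.8 = 74.7162 per 100,000.

Southern Region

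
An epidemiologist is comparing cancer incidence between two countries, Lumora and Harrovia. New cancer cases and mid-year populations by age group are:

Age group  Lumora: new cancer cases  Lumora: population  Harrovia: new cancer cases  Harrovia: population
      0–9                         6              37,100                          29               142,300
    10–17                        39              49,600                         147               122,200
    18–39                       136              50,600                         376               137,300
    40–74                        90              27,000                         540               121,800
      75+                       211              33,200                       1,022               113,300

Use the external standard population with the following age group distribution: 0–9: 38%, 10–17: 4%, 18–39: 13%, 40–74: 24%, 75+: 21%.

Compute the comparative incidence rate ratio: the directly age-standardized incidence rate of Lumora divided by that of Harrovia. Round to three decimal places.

Age-specific rates per 100,000 for Lumora: 16.17, 78.63, 268.77, 333.33, 635.54.
For Harrovia: 20.38, 120.29, 273.85, 443.35, 902.03.
Standard weights: 0.38, 0.04, 0.13, 0.24, 0.21.
Lumora: 0.3800×16.17 + 0.0400×78.63 + 0.1300×268.77 + 0.2400×333.33 + 0.2100×635.54 = 257.6953 per 100,000.
Harrovia: 0.3800×20.38 + 0.0400×120.29 + 0.1300×273.85 + 0.2400×443.35 + 0.2100×902.03 = 343.9871 per 100,000.
Ratio = 257.6953 ÷ 343.9871 = 0.74914.

0.749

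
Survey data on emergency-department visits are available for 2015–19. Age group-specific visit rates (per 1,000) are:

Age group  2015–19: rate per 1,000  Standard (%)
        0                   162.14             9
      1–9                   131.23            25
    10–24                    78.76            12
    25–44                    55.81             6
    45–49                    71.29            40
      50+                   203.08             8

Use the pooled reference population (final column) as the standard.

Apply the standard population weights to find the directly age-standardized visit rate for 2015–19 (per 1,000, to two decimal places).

Standard weights: 0.09, 0.25, 0.12, 0.06, 0.40, 0.08.
Standardized rate: 0.0900×162.14 + 0.2500×131.23 + 0.1200×78.76 + 0.0600×55.81 + 0.4000×71.29 + 0.0800×203.08 = 104.9623 per 1,000.

104.96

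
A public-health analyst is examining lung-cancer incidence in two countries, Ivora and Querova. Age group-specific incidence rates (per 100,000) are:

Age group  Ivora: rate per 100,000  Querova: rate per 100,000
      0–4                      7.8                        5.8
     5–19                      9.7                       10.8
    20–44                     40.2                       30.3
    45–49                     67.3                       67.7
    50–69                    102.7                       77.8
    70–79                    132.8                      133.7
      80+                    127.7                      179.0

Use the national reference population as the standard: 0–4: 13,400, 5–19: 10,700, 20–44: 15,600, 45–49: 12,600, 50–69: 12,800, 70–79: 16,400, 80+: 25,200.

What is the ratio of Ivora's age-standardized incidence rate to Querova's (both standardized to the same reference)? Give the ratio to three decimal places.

Standard total = 106,700; weights = 0.1256, 0.1003, 0.1462, 0.1181, 0.1200, 0.1537, 0.2362.
Ivora: 0.1256×7.8 + 0.1003×9.7 + 0.1462×40.2 + 0.1181×67.3 + 0.1200×102.7 + 0.1537×132.8 + 0.2362×127.7 = 78.6685 per 100,000.
Querova: 0.1256×5.8 + 0.1003×10.8 + 0.1462×30.3 + 0.1181×67.7 + 0.1200×77.8 + 0.1537×133.7 + 0.2362×179.0 = 86.3946 per 100,000.
Ratio = 78.6685 ÷ 86.3946 = 0.91057.

0.911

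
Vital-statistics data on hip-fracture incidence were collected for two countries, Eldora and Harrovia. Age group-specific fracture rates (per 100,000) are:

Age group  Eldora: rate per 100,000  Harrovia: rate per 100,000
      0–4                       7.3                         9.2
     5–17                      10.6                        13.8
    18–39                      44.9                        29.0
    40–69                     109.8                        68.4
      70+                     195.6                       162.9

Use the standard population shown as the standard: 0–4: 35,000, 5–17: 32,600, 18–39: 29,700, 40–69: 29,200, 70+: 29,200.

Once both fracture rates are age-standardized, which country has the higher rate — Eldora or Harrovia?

Standard total = 155,700; weights = 0.2248, 0.2094, 0.1908, 0.1875, 0.1875.
Eldora: 0.2248×7.3 + 0.2094×10.6 + 0.1908×44.9 + 0.1875×109.8 + 0.1875×195.6 = 69.6999 per 100,000.
Harrovia: 0.2248×9.2 + 0.2094×13.8 + 0.1908×29.0 + 0.1875×68.4 + 0.1875×162.9 = 53.8673 per 100,000.

Eldora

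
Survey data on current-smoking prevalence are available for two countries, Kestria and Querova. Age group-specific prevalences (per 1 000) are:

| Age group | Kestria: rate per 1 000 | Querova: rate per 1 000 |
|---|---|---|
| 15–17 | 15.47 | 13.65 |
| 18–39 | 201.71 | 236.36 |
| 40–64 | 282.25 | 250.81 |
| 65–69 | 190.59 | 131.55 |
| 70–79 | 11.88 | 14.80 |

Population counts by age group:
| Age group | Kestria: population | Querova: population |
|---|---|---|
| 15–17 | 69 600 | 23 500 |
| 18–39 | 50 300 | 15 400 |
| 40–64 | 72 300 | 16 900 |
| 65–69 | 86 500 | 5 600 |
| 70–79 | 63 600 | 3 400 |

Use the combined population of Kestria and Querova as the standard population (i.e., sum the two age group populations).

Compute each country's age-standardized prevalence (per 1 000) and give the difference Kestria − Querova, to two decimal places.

Combined standard total = 407 100; weights = 0.2287, 0.1614, 0.2191, 0.2262, 0.1646.
Kestria: 0.2287×15.47 + 0.1614×201.71 + 0.2191×282.25 + 0.2262×190.59 + 0.1646×11.88 = 143.0081 per 1 000.
Querova: 0.2287×13.65 + 0.1614×236.36 + 0.2191×250.81 + 0.2262×131.55 + 0.1646×14.80 = 128.4188 per 1 000.
Difference = 143.0081 − 128.4188 = 14.5894.

14.59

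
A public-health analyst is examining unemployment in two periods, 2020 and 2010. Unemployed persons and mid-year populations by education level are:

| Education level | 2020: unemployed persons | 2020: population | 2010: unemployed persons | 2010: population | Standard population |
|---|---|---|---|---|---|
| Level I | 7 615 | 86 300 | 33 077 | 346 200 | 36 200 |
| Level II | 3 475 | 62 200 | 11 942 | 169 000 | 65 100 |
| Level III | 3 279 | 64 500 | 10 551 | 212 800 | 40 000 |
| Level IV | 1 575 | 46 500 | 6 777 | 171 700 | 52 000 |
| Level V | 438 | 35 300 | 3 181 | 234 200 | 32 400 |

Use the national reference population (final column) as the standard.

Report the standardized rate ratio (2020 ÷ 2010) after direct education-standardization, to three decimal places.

Education-specific rates per 1 000 for 2020: 88.239, 55.868, 50.837, 33.871, 12.408.
For 2010: 95.543, 70.663, 49.582, 39.470, 13.582.
Standard total = 225 700; weights = 0.1604, 0.2884, 0.1772, 0.2304, 0.1436.
2020: 0.1604×88.239 + 0.2884×55.868 + 0.1772×50.837 + 0.2304×33.871 + 0.1436×12.408 = 48.8616 per 1 000.
2010: 0.1604×95.543 + 0.2884×70.663 + 0.1772×49.582 + 0.2304×39.470 + 0.1436×13.582 = 55.5365 per 1 000.
Ratio = 48.8616 ÷ 55.5365 = 0.87981.

0.880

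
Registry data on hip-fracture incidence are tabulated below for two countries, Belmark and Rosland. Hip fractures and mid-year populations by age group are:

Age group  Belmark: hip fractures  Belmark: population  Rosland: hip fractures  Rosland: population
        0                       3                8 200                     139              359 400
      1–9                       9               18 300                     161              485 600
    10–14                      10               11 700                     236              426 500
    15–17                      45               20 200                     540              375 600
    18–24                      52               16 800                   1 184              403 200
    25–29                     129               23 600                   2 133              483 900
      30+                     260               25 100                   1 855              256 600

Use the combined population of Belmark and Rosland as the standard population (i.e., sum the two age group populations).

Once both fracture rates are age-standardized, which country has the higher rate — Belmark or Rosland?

Age-specific rates per 100 000 for Belmark: 36.59, 49.18, 85.47, 222.77, 309.52, 546.61, 1035.86.
For Rosland: 38.68, 33.15, 55.33, 143.77, 293.65, 440.79, 722.92.
Combined standard total = 2 914 700; weights = 0.1261, 0.1729, 0.1503, 0.1358, 0.1441, 0.1741, 0.0966.
Belmark: 0.1261×36.59 + 0.1729×49.18 + 0.1503×85.47 + 0.1358×222.77 + 0.1441×309.52 + 0.1741×546.61 + 0.0966×1035.86 = 296.1068 per 100 000.
Rosland: 0.1261×38.68 + 0.1729×33.15 + 0.1503×55.33 + 0.1358×143.77 + 0.1441×293.65 + 0.1741×440.79 + 0.0966×722.92 = 227.3842 per 100 000.

Belmark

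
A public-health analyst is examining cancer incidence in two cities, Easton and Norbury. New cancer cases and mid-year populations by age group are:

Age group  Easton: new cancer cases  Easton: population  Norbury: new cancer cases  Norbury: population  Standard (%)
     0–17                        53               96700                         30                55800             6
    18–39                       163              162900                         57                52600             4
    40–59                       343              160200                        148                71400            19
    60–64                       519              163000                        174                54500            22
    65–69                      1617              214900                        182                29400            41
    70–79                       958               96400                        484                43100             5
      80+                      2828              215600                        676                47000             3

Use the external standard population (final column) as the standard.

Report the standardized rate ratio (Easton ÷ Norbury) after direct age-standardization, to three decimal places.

1.096

Age-specific rates per 100000 for Easton: 54.81, 100.06, 214.11, 318.40, 752.44, 993.78, 1311.69.
For Norbury: 53.76, 108.37, 207.28, 319.27, 619.05, 1122.97, 1438.30.
Standard weights: 0.06, 0.04, 0.19, 0.22, 0.41, 0.05, 0.03.
Easton: 0.0600×54.81 + 0.0400×100.06 + 0.1900×214.11 + 0.2200×318.40 + 0.4100×752.44 + 0.0500×993.78 + 0.0300×1311.69 = 515.5615 per 100000.
Norbury: 0.0600×53.76 + 0.0400×108.37 + 0.1900×207.28 + 0.2200×319.27 + 0.4100×619.05 + 0.0500×1122.97 + 0.0300×1438.30 = 470.2896 per 100000.
Ratio = 515.5615 ÷ 470.2896 = 1.09626.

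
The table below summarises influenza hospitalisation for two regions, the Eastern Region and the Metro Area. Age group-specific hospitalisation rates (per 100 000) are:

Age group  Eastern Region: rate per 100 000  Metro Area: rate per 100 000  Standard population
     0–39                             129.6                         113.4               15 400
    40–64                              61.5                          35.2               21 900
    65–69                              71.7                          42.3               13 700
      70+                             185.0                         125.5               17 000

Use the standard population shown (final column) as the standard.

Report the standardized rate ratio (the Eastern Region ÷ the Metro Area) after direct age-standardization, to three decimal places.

1.428

Standard total = 68 000; weights = 0.2265, 0.3221, 0.2015, 0.2500.
The Eastern Region: 0.2265×129.6 + 0.3221×61.5 + 0.2015×71.7 + 0.2500×185.0 = 109.8526 per 100 000.
The Metro Area: 0.2265×113.4 + 0.3221×35.2 + 0.2015×42.3 + 0.2500×125.5 = 76.9154 per 100 000.
Ratio = 109.8526 ÷ 76.9154 = 1.42823.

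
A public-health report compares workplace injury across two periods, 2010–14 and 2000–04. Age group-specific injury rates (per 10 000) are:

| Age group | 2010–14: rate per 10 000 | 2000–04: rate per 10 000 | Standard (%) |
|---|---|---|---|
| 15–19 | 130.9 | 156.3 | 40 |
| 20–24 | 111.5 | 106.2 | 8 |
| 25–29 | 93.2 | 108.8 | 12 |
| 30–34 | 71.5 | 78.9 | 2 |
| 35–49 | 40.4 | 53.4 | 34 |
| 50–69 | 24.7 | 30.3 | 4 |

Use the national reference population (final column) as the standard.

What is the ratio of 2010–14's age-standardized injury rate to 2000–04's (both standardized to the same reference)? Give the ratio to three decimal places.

Standard weights: 0.40, 0.08, 0.12, 0.02, 0.34, 0.04.
2010–14: 0.4000×130.9 + 0.0800×111.5 + 0.1200×93.2 + 0.0200×71.5 + 0.3400×40.4 + 0.0400×24.7 = 88.6180 per 10 000.
2000–04: 0.4000×156.3 + 0.0800×106.2 + 0.1200×108.8 + 0.0200×78.9 + 0.3400×53.4 + 0.0400×30.3 = 105.0180 per 10 000.
Ratio = 88.6180 ÷ 105.0180 = 0.84384.

0.844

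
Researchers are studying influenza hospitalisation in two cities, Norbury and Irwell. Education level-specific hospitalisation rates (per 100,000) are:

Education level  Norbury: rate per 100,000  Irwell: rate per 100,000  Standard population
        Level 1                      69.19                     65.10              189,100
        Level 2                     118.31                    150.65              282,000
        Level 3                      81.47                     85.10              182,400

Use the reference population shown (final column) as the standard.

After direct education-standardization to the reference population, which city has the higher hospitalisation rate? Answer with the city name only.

Standard total = 653,500; weights = 0.2894, 0.4315, 0.2791.
Norbury: 0.2894×69.19 + 0.4315×118.31 + 0.2791×81.47 = 93.8139 per 100,000.
Irwell: 0.2894×65.10 + 0.4315×150.65 + 0.2791×85.10 = 107.5990 per 100,000.

Irwell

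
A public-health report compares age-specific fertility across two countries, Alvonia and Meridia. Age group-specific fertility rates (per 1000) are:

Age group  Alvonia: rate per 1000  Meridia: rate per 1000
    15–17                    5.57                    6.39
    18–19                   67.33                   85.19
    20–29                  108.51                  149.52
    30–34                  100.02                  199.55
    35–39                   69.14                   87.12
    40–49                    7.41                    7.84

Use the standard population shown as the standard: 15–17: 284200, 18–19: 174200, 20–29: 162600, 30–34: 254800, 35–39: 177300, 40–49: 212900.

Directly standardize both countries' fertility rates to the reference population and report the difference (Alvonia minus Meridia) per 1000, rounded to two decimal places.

Standard total = 1266000; weights = 0.2245, 0.1376, 0.1284, 0.2013, 0.1400, 0.1682.
Alvonia: 0.2245×5.57 + 0.1376×67.33 + 0.1284×108.51 + 0.2013×100.02 + 0.1400×69.14 + 0.1682×7.41 = 55.5109 per 1000.
Meridia: 0.2245×6.39 + 0.1376×85.19 + 0.1284×149.52 + 0.2013×199.55 + 0.1400×87.12 + 0.1682×7.84 = 86.0418 per 1000.
Difference = 55.5109 − 86.0418 = -30.5309.

-30.53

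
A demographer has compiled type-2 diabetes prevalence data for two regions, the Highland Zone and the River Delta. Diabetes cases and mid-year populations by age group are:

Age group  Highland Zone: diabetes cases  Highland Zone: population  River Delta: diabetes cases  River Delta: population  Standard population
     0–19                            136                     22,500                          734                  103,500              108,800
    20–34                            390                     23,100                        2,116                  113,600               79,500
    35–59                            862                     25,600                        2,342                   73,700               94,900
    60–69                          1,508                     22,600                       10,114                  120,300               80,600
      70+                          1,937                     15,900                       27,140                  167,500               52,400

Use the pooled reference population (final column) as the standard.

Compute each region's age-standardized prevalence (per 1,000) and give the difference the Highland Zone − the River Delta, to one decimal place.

-8.6

Age-specific rates per 1,000 for the Highland Zone: 6.044, 16.883, 33.672, 66.726, 121.824.
For the River Delta: 7.092, 18.627, 31.777, 84.073, 162.030.
Standard total = 416,200; weights = 0.2614, 0.1910, 0.2280, 0.1937, 0.1259.
The Highland Zone: 0.2614×6.044 + 0.1910×16.883 + 0.2280×33.672 + 0.1937×66.726 + 0.1259×121.824 = 40.7423 per 1,000.
The River Delta: 0.2614×7.092 + 0.1910×18.627 + 0.2280×31.777 + 0.1937×84.073 + 0.1259×162.030 = 49.3387 per 1,000.
Difference = 40.7423 − 49.3387 = -8.5963.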